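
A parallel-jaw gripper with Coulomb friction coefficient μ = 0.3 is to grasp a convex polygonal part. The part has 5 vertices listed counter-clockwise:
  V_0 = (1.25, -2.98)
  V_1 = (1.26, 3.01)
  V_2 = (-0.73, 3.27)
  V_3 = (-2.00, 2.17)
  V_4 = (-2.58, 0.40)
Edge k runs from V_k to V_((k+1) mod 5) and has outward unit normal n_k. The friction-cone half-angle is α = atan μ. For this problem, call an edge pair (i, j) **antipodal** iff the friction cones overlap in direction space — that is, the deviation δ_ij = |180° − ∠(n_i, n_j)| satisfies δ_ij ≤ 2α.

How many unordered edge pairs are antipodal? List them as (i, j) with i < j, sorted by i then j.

count = 1; pairs: (0,3)

α = atan 0.3 = 16.70°;  2α = 33.40°
n_0 = (+1.0000, -0.0017)
n_1 = (+0.1296, +0.9916)
n_2 = (-0.6547, +0.7559)
n_3 = (-0.9503, +0.3114)
n_4 = (-0.6617, -0.7498)
  (0,1): δ = 97.35°  ·
  (0,2): δ = 49.01°  ·
  (0,3): δ = 18.05°  ✓
  (0,4): δ = 48.67°  ·
  (1,2): δ = 131.66°  ·
  (1,3): δ = 100.70°  ·
  (1,4): δ = 33.98°  ·
  (2,3): δ = 149.04°  ·
  (2,4): δ = 82.33°  ·
  (3,4): δ = 113.29°  ·
antipodal pairs: 1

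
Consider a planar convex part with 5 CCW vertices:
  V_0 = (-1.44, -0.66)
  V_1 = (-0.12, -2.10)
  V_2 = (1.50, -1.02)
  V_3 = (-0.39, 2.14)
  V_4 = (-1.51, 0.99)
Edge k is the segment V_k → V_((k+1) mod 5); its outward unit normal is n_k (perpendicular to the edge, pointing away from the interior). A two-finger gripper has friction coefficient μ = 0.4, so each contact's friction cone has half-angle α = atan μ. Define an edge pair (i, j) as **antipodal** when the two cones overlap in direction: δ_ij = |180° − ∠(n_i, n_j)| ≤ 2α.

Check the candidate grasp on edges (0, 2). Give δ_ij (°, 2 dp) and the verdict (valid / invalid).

δ = 11.63°, valid

α = atan 0.4 = 21.80°;  2α = 43.60°
edge 0: e_0 = (+1.32, -1.44);  n_0 = (-0.7372, -0.6757)
edge 2: e_2 = (-1.89, +3.16);  n_2 = (+0.8582, +0.5133)
∠(n_0, n_2) = 168.37°
δ = |180° − 168.37°| = 11.63°
11.63° ≤ 2α = 43.60°  →  valid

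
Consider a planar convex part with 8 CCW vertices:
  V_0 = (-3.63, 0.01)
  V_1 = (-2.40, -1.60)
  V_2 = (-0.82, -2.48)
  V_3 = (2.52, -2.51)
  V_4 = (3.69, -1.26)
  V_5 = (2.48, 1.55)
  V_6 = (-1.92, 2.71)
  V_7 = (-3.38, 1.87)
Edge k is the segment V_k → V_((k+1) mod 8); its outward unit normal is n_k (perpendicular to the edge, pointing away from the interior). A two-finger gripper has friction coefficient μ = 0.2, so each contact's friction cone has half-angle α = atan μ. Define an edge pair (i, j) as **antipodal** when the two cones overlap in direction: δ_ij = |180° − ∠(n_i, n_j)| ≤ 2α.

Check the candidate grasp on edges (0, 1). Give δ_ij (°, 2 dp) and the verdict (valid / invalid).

δ = 156.50°, invalid

α = atan 0.2 = 11.31°;  2α = 22.62°
edge 0: e_0 = (+1.23, -1.61);  n_0 = (-0.7946, -0.6071)
edge 1: e_1 = (+1.58, -0.88);  n_1 = (-0.4866, -0.8736)
∠(n_0, n_1) = 23.50°
δ = |180° − 23.50°| = 156.50°
156.50° > 2α = 22.62°  →  invalid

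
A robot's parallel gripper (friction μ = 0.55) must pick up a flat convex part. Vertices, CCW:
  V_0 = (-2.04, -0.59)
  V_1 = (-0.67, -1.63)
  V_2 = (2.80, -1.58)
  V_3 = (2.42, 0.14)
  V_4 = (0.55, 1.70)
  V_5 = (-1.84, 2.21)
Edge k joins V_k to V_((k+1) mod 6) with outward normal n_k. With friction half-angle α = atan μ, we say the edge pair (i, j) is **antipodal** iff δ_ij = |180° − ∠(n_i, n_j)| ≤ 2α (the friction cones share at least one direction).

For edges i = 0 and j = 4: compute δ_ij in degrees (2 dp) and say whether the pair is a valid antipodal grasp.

α = atan 0.55 = 28.81°;  2α = 57.62°
edge 0: e_0 = (+1.37, -1.04);  n_0 = (-0.6046, -0.7965)
edge 4: e_4 = (-2.39, +0.51);  n_4 = (+0.2087, +0.9780)
∠(n_0, n_4) = 154.84°
δ = |180° − 154.84°| = 25.16°
25.16° ≤ 2α = 57.62°  →  valid

δ = 25.16°, valid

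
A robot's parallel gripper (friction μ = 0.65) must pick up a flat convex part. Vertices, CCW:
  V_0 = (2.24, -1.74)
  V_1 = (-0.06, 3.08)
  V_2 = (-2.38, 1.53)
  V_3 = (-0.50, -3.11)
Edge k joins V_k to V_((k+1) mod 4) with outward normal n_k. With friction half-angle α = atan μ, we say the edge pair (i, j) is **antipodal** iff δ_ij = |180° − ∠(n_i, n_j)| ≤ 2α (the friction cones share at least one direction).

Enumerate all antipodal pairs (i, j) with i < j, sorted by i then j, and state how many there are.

α = atan 0.65 = 33.02°;  2α = 66.05°
n_0 = (+0.9025, +0.4307)
n_1 = (-0.5555, +0.8315)
n_2 = (-0.9268, -0.3755)
n_3 = (+0.4472, -0.8944)
  (0,1): δ = 81.76°  ·
  (0,2): δ = 3.45°  ✓
  (0,3): δ = 91.06°  ·
  (1,2): δ = 101.69°  ·
  (1,3): δ = 7.18°  ✓
  (2,3): δ = 85.49°  ·
antipodal pairs: 2

count = 2; pairs: (0,2), (1,3)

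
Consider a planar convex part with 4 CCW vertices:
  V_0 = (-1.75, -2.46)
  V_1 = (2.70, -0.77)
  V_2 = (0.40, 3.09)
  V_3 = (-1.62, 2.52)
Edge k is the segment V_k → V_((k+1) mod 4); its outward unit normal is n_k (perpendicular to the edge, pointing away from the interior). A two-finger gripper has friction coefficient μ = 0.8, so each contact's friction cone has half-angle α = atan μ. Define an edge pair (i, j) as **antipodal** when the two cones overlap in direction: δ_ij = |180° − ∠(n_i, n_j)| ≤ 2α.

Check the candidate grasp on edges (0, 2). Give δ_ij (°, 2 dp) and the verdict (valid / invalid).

α = atan 0.8 = 38.66°;  2α = 77.32°
edge 0: e_0 = (+4.45, +1.69);  n_0 = (+0.3550, -0.9349)
edge 2: e_2 = (-2.02, -0.57);  n_2 = (-0.2716, +0.9624)
∠(n_0, n_2) = 174.96°
δ = |180° − 174.96°| = 5.04°
5.04° ≤ 2α = 77.32°  →  valid

δ = 5.04°, valid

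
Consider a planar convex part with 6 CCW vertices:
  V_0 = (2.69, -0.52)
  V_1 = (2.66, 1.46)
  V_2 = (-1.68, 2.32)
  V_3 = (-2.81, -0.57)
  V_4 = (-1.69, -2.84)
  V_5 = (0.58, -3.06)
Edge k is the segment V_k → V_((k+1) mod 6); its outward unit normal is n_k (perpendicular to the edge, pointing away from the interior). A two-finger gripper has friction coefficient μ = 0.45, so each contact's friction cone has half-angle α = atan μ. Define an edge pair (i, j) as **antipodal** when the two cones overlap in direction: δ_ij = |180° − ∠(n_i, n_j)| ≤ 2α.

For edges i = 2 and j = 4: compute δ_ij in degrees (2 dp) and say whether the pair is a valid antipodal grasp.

δ = 74.18°, invalid

α = atan 0.45 = 24.23°;  2α = 48.46°
edge 2: e_2 = (-1.13, -2.89);  n_2 = (-0.9313, +0.3642)
edge 4: e_4 = (+2.27, -0.22);  n_4 = (-0.0965, -0.9953)
∠(n_2, n_4) = 105.82°
δ = |180° − 105.82°| = 74.18°
74.18° > 2α = 48.46°  →  invalid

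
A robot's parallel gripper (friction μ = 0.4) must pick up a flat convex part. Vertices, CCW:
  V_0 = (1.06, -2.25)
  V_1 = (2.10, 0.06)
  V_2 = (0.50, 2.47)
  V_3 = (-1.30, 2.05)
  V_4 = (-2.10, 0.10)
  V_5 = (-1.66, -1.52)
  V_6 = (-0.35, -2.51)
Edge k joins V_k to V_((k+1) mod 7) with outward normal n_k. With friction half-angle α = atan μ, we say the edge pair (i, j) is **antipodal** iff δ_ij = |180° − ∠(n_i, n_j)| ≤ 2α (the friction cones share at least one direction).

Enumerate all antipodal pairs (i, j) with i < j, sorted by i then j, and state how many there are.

count = 5; pairs: (0,3), (0,4), (1,4), (1,5), (2,6)

α = atan 0.4 = 21.80°;  2α = 43.60°
n_0 = (+0.9118, -0.4105)
n_1 = (+0.8331, +0.5531)
n_2 = (-0.2272, +0.9738)
n_3 = (-0.9252, +0.3796)
n_4 = (-0.9650, -0.2621)
n_5 = (-0.6029, -0.7978)
n_6 = (+0.1813, -0.9834)
  (0,1): δ = 122.18°  ·
  (0,2): δ = 52.63°  ·
  (0,3): δ = 1.93°  ✓
  (0,4): δ = 39.43°  ✓
  (0,5): δ = 77.16°  ·
  (0,6): δ = 124.69°  ·
  (1,2): δ = 110.45°  ·
  (1,3): δ = 55.89°  ·
  (1,4): δ = 18.38°  ✓
  (1,5): δ = 19.34°  ✓
  (1,6): δ = 66.87°  ·
  (2,3): δ = 125.44°  ·
  (2,4): δ = 87.94°  ·
  (2,5): δ = 50.21°  ·
  (2,6): δ = 2.69°  ✓
  (3,4): δ = 142.50°  ·
  (3,5): δ = 104.77°  ·
  (3,6): δ = 57.25°  ·
  (4,5): δ = 142.27°  ·
  (4,6): δ = 94.75°  ·
  (5,6): δ = 132.47°  ·
antipodal pairs: 5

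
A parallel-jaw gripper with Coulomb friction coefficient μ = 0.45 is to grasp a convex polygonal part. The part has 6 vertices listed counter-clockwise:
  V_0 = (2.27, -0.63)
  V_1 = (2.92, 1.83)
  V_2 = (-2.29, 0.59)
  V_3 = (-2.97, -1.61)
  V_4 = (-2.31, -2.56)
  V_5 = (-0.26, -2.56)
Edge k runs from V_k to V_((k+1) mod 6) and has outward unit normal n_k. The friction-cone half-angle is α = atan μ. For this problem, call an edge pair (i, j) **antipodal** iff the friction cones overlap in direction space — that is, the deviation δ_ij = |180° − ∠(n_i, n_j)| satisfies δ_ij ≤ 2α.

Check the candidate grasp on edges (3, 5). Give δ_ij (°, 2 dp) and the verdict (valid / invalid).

δ = 87.45°, invalid

α = atan 0.45 = 24.23°;  2α = 48.46°
edge 3: e_3 = (+0.66, -0.95);  n_3 = (-0.8213, -0.5706)
edge 5: e_5 = (+2.53, +1.93);  n_5 = (+0.6065, -0.7951)
∠(n_3, n_5) = 92.55°
δ = |180° − 92.55°| = 87.45°
87.45° > 2α = 48.46°  →  invalid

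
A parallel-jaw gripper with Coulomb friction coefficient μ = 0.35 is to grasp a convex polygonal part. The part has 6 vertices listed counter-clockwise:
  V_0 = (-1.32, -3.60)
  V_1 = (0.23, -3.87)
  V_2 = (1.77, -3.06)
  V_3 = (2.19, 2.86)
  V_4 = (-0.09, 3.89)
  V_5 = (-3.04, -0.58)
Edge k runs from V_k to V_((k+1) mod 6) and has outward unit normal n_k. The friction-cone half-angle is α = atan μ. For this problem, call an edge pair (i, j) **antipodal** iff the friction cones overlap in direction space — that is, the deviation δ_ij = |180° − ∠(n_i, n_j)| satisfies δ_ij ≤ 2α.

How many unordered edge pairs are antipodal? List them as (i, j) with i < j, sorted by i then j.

count = 5; pairs: (0,3), (1,4), (2,4), (2,5), (3,5)

α = atan 0.35 = 19.29°;  2α = 38.58°
n_0 = (-0.1716, -0.9852)
n_1 = (+0.4655, -0.8850)
n_2 = (+0.9975, -0.0708)
n_3 = (+0.4117, +0.9113)
n_4 = (-0.8346, +0.5508)
n_5 = (-0.8690, -0.4949)
  (0,1): δ = 142.38°  ·
  (0,2): δ = 84.18°  ·
  (0,3): δ = 14.43°  ✓
  (0,4): δ = 66.46°  ·
  (0,5): δ = 129.54°  ·
  (1,2): δ = 121.80°  ·
  (1,3): δ = 52.05°  ·
  (1,4): δ = 28.83°  ✓
  (1,5): δ = 91.92°  ·
  (2,3): δ = 110.25°  ·
  (2,4): δ = 29.36°  ✓
  (2,5): δ = 33.72°  ✓
  (3,4): δ = 99.11°  ·
  (3,5): δ = 36.03°  ✓
  (4,5): δ = 116.91°  ·
antipodal pairs: 5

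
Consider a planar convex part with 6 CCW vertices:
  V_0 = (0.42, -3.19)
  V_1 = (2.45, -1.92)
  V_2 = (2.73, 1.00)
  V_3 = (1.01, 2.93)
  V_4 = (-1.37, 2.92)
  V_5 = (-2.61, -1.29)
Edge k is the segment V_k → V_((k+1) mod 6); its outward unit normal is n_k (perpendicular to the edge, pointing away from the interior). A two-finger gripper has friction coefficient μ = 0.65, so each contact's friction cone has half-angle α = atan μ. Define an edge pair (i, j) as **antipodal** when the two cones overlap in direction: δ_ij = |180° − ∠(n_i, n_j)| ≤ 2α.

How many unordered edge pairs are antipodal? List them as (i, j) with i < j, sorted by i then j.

α = atan 0.65 = 33.02°;  2α = 66.05°
n_0 = (+0.5304, -0.8478)
n_1 = (+0.9954, -0.0955)
n_2 = (+0.7466, +0.6653)
n_3 = (-0.0042, +1.0000)
n_4 = (-0.9593, +0.2825)
n_5 = (-0.5313, -0.8472)
  (0,1): δ = 127.51°  ·
  (0,2): δ = 80.32°  ·
  (0,3): δ = 31.79°  ✓
  (0,4): δ = 41.56°  ✓
  (0,5): δ = 115.88°  ·
  (1,2): δ = 132.82°  ·
  (1,3): δ = 84.28°  ·
  (1,4): δ = 10.93°  ✓
  (1,5): δ = 63.39°  ✓
  (2,3): δ = 131.47°  ·
  (2,4): δ = 58.12°  ✓
  (2,5): δ = 16.20°  ✓
  (3,4): δ = 106.65°  ·
  (3,5): δ = 32.33°  ✓
  (4,5): δ = 105.68°  ·
antipodal pairs: 7

count = 7; pairs: (0,3), (0,4), (1,4), (1,5), (2,4), (2,5), (3,5)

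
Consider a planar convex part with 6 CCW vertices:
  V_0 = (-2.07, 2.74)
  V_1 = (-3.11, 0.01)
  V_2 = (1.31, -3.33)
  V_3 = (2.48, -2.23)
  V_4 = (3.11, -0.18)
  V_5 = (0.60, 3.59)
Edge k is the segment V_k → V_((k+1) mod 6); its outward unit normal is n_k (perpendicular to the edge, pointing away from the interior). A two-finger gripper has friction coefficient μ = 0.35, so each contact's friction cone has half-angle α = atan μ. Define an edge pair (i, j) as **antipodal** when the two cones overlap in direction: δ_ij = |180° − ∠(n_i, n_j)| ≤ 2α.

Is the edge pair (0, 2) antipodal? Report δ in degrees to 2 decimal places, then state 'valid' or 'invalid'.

δ = 25.91°, valid

α = atan 0.35 = 19.29°;  2α = 38.58°
edge 0: e_0 = (-1.04, -2.73);  n_0 = (-0.9345, +0.3560)
edge 2: e_2 = (+1.17, +1.10);  n_2 = (+0.6850, -0.7286)
∠(n_0, n_2) = 154.09°
δ = |180° − 154.09°| = 25.91°
25.91° ≤ 2α = 38.58°  →  valid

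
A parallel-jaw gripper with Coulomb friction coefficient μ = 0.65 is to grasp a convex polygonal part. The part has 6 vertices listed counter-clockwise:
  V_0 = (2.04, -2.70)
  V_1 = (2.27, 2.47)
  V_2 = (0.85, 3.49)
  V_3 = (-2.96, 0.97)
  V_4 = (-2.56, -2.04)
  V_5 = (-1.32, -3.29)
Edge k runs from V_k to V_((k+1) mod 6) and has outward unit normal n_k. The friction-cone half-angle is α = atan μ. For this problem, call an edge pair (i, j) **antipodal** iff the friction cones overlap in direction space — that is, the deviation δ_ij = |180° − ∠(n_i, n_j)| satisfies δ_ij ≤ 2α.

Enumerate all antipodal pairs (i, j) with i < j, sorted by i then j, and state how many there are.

α = atan 0.65 = 33.02°;  2α = 66.05°
n_0 = (+0.9990, -0.0444)
n_1 = (+0.5834, +0.8122)
n_2 = (-0.5517, +0.8341)
n_3 = (-0.9913, -0.1317)
n_4 = (-0.7099, -0.7043)
n_5 = (+0.1729, -0.9849)
  (0,1): δ = 123.14°  ·
  (0,2): δ = 53.97°  ✓
  (0,3): δ = 10.12°  ✓
  (0,4): δ = 47.32°  ✓
  (0,5): δ = 102.51°  ·
  (1,2): δ = 110.83°  ·
  (1,3): δ = 46.74°  ✓
  (1,4): δ = 9.54°  ✓
  (1,5): δ = 45.65°  ✓
  (2,3): δ = 115.91°  ·
  (2,4): δ = 78.71°  ·
  (2,5): δ = 23.52°  ✓
  (3,4): δ = 142.80°  ·
  (3,5): δ = 87.61°  ·
  (4,5): δ = 124.81°  ·
antipodal pairs: 7

count = 7; pairs: (0,2), (0,3), (0,4), (1,3), (1,4), (1,5), (2,5)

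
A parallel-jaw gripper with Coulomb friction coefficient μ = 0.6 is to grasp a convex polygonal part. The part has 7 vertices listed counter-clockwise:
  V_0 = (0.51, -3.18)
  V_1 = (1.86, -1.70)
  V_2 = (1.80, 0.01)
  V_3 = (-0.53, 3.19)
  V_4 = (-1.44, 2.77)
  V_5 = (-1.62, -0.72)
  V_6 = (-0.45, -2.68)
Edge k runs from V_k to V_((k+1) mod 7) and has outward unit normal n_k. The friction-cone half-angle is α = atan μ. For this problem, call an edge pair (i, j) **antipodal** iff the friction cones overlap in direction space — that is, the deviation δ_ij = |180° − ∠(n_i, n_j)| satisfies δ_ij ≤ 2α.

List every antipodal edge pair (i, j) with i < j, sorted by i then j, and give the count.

count = 9; pairs: (0,3), (0,4), (1,4), (1,5), (1,6), (2,4), (2,5), (2,6), (3,6)

α = atan 0.6 = 30.96°;  2α = 61.93°
n_0 = (+0.7388, -0.6739)
n_1 = (+0.9994, +0.0351)
n_2 = (+0.8066, +0.5910)
n_3 = (-0.4191, +0.9080)
n_4 = (-0.9987, +0.0515)
n_5 = (-0.8587, -0.5126)
n_6 = (-0.4619, -0.8869)
  (0,1): δ = 135.62°  ·
  (0,2): δ = 101.40°  ·
  (0,3): δ = 22.85°  ✓
  (0,4): δ = 39.42°  ✓
  (0,5): δ = 73.20°  ·
  (0,6): δ = 104.86°  ·
  (1,2): δ = 145.78°  ·
  (1,3): δ = 67.23°  ·
  (1,4): δ = 4.96°  ✓
  (1,5): δ = 28.83°  ✓
  (1,6): δ = 60.48°  ✓
  (2,3): δ = 101.46°  ·
  (2,4): δ = 39.18°  ✓
  (2,5): δ = 5.40°  ✓
  (2,6): δ = 26.26°  ✓
  (3,4): δ = 117.73°  ·
  (3,5): δ = 83.94°  ·
  (3,6): δ = 52.29°  ✓
  (4,5): δ = 146.21°  ·
  (4,6): δ = 114.56°  ·
  (5,6): δ = 148.35°  ·
antipodal pairs: 9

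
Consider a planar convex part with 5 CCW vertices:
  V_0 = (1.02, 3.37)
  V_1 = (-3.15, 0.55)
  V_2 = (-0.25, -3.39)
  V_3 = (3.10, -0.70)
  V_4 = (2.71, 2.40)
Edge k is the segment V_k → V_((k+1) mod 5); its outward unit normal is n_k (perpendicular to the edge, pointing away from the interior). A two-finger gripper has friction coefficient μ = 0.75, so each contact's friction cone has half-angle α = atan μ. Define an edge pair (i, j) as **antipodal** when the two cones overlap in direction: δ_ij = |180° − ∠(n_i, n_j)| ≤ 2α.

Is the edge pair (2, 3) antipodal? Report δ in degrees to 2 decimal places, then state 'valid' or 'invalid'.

α = atan 0.75 = 36.87°;  2α = 73.74°
edge 2: e_2 = (+3.35, +2.69);  n_2 = (+0.6261, -0.7797)
edge 3: e_3 = (-0.39, +3.10);  n_3 = (+0.9922, +0.1248)
∠(n_2, n_3) = 58.41°
δ = |180° − 58.41°| = 121.59°
121.59° > 2α = 73.74°  →  invalid

δ = 121.59°, invalid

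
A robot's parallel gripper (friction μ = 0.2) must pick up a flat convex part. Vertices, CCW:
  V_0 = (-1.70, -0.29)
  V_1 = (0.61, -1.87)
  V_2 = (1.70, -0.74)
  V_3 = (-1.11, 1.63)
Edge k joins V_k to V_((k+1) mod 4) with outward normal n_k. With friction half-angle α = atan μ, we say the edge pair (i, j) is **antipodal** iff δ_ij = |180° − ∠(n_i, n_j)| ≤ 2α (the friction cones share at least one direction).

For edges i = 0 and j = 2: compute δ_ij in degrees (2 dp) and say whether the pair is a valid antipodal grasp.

δ = 5.77°, valid

α = atan 0.2 = 11.31°;  2α = 22.62°
edge 0: e_0 = (+2.31, -1.58);  n_0 = (-0.5646, -0.8254)
edge 2: e_2 = (-2.81, +2.37);  n_2 = (+0.6447, +0.7644)
∠(n_0, n_2) = 174.23°
δ = |180° − 174.23°| = 5.77°
5.77° ≤ 2α = 22.62°  →  valid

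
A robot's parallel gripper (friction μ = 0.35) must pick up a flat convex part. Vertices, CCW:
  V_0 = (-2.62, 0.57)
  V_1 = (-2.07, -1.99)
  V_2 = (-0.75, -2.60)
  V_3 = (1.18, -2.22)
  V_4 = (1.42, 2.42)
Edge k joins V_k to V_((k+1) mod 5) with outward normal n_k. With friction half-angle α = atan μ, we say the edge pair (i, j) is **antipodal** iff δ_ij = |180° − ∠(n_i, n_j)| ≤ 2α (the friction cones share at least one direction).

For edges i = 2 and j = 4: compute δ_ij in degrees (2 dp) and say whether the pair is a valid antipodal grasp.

α = atan 0.35 = 19.29°;  2α = 38.58°
edge 2: e_2 = (+1.93, +0.38);  n_2 = (+0.1932, -0.9812)
edge 4: e_4 = (-4.04, -1.85);  n_4 = (-0.4163, +0.9092)
∠(n_2, n_4) = 166.53°
δ = |180° − 166.53°| = 13.47°
13.47° ≤ 2α = 38.58°  →  valid

δ = 13.47°, valid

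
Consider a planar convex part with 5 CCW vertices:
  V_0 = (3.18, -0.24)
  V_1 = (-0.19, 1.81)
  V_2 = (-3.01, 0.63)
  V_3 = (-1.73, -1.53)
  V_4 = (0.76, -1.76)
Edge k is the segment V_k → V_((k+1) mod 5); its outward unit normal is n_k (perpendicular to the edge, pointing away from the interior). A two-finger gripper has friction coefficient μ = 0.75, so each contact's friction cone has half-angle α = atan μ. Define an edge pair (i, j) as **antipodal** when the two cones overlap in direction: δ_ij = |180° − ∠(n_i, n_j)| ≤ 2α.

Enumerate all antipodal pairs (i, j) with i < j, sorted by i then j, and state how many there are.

α = atan 0.75 = 36.87°;  2α = 73.74°
n_0 = (+0.5197, +0.8543)
n_1 = (-0.3860, +0.9225)
n_2 = (-0.8603, -0.5098)
n_3 = (-0.0920, -0.9958)
n_4 = (+0.5319, -0.8468)
  (0,1): δ = 125.98°  ·
  (0,2): δ = 28.04°  ✓
  (0,3): δ = 26.04°  ✓
  (0,4): δ = 63.45°  ✓
  (1,2): δ = 82.06°  ·
  (1,3): δ = 27.98°  ✓
  (1,4): δ = 9.43°  ✓
  (2,3): δ = 125.93°  ·
  (2,4): δ = 88.52°  ·
  (3,4): δ = 142.59°  ·
antipodal pairs: 5

count = 5; pairs: (0,2), (0,3), (0,4), (1,3), (1,4)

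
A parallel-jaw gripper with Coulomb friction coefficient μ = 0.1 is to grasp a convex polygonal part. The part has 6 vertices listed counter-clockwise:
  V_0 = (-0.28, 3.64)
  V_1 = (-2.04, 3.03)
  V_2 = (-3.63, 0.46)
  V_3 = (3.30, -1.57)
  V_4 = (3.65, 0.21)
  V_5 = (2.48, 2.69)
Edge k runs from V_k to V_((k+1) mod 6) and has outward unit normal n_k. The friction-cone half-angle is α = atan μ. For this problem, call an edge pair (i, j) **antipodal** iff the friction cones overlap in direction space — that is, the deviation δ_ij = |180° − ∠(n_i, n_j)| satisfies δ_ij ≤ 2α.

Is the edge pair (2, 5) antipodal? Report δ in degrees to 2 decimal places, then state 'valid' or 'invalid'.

α = atan 0.1 = 5.71°;  2α = 11.42°
edge 2: e_2 = (+6.93, -2.03);  n_2 = (-0.2811, -0.9597)
edge 5: e_5 = (-2.76, +0.95);  n_5 = (+0.3255, +0.9456)
∠(n_2, n_5) = 177.33°
δ = |180° − 177.33°| = 2.67°
2.67° ≤ 2α = 11.42°  →  valid

δ = 2.67°, valid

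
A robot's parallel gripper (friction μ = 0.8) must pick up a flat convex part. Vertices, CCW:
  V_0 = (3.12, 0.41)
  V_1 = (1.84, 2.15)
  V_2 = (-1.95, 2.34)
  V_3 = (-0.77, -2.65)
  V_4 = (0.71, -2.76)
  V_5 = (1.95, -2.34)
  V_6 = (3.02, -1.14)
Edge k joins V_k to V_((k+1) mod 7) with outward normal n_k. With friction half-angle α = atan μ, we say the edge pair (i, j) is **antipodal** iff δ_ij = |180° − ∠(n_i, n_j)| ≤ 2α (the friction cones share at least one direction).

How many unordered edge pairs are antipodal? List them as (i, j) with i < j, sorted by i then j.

α = atan 0.8 = 38.66°;  2α = 77.32°
n_0 = (+0.8055, +0.5926)
n_1 = (+0.0501, +0.9987)
n_2 = (-0.9732, -0.2301)
n_3 = (-0.0741, -0.9972)
n_4 = (+0.3208, -0.9471)
n_5 = (+0.7464, -0.6655)
n_6 = (+0.9979, -0.0644)
  (0,1): δ = 129.21°  ·
  (0,2): δ = 23.03°  ✓
  (0,3): δ = 49.41°  ✓
  (0,4): δ = 72.37°  ✓
  (0,5): δ = 101.94°  ·
  (0,6): δ = 139.97°  ·
  (1,2): δ = 73.83°  ✓
  (1,3): δ = 1.38°  ✓
  (1,4): δ = 21.58°  ✓
  (1,5): δ = 51.15°  ✓
  (1,6): δ = 89.18°  ·
  (2,3): δ = 107.56°  ·
  (2,4): δ = 84.59°  ·
  (2,5): δ = 55.03°  ✓
  (2,6): δ = 17.00°  ✓
  (3,4): δ = 157.04°  ·
  (3,5): δ = 127.47°  ·
  (3,6): δ = 89.44°  ·
  (4,5): δ = 150.43°  ·
  (4,6): δ = 112.40°  ·
  (5,6): δ = 141.97°  ·
antipodal pairs: 9

count = 9; pairs: (0,2), (0,3), (0,4), (1,2), (1,3), (1,4), (1,5), (2,5), (2,6)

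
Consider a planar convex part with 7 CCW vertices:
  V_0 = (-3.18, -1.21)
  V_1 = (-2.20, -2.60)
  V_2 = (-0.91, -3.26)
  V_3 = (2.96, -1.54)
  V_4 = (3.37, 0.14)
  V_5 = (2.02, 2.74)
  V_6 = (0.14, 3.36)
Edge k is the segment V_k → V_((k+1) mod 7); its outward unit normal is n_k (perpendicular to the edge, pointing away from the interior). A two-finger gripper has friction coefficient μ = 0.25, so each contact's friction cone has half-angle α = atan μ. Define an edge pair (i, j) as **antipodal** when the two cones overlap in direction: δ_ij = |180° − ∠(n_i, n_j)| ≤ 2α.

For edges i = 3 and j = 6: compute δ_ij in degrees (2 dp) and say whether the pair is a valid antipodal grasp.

α = atan 0.25 = 14.04°;  2α = 28.07°
edge 3: e_3 = (+0.41, +1.68);  n_3 = (+0.9715, -0.2371)
edge 6: e_6 = (-3.32, -4.57);  n_6 = (-0.8090, +0.5878)
∠(n_3, n_6) = 157.72°
δ = |180° − 157.72°| = 22.28°
22.28° ≤ 2α = 28.07°  →  valid

δ = 22.28°, valid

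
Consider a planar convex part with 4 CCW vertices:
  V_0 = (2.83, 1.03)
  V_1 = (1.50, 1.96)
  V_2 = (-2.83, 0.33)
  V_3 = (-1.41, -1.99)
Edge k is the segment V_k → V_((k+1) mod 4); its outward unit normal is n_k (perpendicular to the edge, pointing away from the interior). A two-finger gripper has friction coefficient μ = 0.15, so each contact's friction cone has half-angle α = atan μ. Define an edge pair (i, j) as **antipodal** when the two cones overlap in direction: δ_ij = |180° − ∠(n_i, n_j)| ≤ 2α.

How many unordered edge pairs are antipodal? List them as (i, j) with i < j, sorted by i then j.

count = 1; pairs: (1,3)

α = atan 0.15 = 8.53°;  2α = 17.06°
n_0 = (+0.5730, +0.8195)
n_1 = (-0.3523, +0.9359)
n_2 = (-0.8529, -0.5220)
n_3 = (+0.5801, -0.8145)
  (0,1): δ = 124.41°  ·
  (0,2): δ = 23.57°  ·
  (0,3): δ = 70.42°  ·
  (1,2): δ = 79.16°  ·
  (1,3): δ = 14.83°  ✓
  (2,3): δ = 86.01°  ·
antipodal pairs: 1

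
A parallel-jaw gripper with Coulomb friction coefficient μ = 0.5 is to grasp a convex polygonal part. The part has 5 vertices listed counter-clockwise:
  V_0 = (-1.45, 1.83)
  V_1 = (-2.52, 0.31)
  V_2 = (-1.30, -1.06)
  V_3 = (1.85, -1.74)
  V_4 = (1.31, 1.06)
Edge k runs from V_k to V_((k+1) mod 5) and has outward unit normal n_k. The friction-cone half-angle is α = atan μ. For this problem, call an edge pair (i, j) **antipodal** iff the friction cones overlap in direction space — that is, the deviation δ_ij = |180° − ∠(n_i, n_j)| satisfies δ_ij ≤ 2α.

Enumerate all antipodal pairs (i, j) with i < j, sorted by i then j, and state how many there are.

α = atan 0.5 = 26.57°;  2α = 53.13°
n_0 = (-0.8177, +0.5756)
n_1 = (-0.7468, -0.6650)
n_2 = (-0.2110, -0.9775)
n_3 = (+0.9819, +0.1894)
n_4 = (+0.2687, +0.9632)
  (0,1): δ = 103.17°  ·
  (0,2): δ = 67.04°  ·
  (0,3): δ = 46.06°  ✓
  (0,4): δ = 109.56°  ·
  (1,2): δ = 143.87°  ·
  (1,3): δ = 30.77°  ✓
  (1,4): δ = 32.73°  ✓
  (2,3): δ = 66.90°  ·
  (2,4): δ = 3.41°  ✓
  (3,4): δ = 116.50°  ·
antipodal pairs: 4

count = 4; pairs: (0,3), (1,3), (1,4), (2,4)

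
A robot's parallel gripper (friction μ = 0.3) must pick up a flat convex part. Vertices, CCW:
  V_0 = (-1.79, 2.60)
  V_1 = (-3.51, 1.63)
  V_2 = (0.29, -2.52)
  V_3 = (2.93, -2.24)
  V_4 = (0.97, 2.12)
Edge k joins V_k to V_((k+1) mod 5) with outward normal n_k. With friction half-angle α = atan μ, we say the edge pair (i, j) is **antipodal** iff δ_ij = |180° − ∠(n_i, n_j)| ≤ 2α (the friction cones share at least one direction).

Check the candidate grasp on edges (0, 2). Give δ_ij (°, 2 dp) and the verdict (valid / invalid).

α = atan 0.3 = 16.70°;  2α = 33.40°
edge 0: e_0 = (-1.72, -0.97);  n_0 = (-0.4912, +0.8710)
edge 2: e_2 = (+2.64, +0.28);  n_2 = (+0.1055, -0.9944)
∠(n_0, n_2) = 156.63°
δ = |180° − 156.63°| = 23.37°
23.37° ≤ 2α = 33.40°  →  valid

δ = 23.37°, valid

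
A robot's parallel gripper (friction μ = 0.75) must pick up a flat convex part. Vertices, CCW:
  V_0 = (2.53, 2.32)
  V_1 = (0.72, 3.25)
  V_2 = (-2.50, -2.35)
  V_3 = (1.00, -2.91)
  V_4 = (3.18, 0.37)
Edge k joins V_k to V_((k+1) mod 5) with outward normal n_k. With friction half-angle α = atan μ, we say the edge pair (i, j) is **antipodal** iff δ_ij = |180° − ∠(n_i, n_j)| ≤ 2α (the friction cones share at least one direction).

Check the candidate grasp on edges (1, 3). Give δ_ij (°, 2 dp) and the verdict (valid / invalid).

α = atan 0.75 = 36.87°;  2α = 73.74°
edge 1: e_1 = (-3.22, -5.60);  n_1 = (-0.8669, +0.4985)
edge 3: e_3 = (+2.18, +3.28);  n_3 = (+0.8328, -0.5535)
∠(n_1, n_3) = 176.29°
δ = |180° − 176.29°| = 3.71°
3.71° ≤ 2α = 73.74°  →  valid

δ = 3.71°, valid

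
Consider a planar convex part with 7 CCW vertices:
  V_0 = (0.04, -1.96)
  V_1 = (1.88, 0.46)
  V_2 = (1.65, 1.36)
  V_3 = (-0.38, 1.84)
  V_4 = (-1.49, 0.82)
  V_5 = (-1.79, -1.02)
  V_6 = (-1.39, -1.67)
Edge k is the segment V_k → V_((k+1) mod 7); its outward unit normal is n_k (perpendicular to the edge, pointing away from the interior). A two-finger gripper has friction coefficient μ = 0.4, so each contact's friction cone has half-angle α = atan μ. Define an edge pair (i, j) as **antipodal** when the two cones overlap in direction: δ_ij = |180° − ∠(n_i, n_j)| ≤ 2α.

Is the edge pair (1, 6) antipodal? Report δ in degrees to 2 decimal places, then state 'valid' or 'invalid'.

α = atan 0.4 = 21.80°;  2α = 43.60°
edge 1: e_1 = (-0.23, +0.90);  n_1 = (+0.9689, +0.2476)
edge 6: e_6 = (+1.43, -0.29);  n_6 = (-0.1988, -0.9800)
∠(n_1, n_6) = 115.80°
δ = |180° − 115.80°| = 64.20°
64.20° > 2α = 43.60°  →  invalid

δ = 64.20°, invalid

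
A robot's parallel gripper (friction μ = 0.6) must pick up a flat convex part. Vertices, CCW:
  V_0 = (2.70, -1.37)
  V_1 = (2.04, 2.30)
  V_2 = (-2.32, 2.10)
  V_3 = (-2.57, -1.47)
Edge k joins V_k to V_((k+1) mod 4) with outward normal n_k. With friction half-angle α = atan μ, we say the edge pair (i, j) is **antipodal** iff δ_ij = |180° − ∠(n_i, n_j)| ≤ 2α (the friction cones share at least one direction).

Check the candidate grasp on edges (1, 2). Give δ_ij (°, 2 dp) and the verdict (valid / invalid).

α = atan 0.6 = 30.96°;  2α = 61.93°
edge 1: e_1 = (-4.36, -0.20);  n_1 = (-0.0458, +0.9989)
edge 2: e_2 = (-0.25, -3.57);  n_2 = (-0.9976, +0.0699)
∠(n_1, n_2) = 83.37°
δ = |180° − 83.37°| = 96.63°
96.63° > 2α = 61.93°  →  invalid

δ = 96.63°, invalid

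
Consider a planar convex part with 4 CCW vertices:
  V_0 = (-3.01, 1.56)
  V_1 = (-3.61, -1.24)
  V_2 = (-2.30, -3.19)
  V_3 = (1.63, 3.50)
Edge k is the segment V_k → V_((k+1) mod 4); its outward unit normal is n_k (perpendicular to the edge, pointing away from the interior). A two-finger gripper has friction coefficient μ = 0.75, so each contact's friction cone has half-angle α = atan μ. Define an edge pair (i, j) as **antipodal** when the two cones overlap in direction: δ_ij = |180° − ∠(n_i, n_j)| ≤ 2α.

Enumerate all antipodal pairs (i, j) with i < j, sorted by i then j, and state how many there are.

count = 3; pairs: (0,2), (1,2), (2,3)

α = atan 0.75 = 36.87°;  2α = 73.74°
n_0 = (-0.9778, +0.2095)
n_1 = (-0.8301, -0.5576)
n_2 = (+0.8622, -0.5065)
n_3 = (-0.3857, +0.9226)
  (0,1): δ = 134.01°  ·
  (0,2): δ = 18.34°  ✓
  (0,3): δ = 124.78°  ·
  (1,2): δ = 64.32°  ✓
  (1,3): δ = 78.80°  ·
  (2,3): δ = 36.88°  ✓
antipodal pairs: 3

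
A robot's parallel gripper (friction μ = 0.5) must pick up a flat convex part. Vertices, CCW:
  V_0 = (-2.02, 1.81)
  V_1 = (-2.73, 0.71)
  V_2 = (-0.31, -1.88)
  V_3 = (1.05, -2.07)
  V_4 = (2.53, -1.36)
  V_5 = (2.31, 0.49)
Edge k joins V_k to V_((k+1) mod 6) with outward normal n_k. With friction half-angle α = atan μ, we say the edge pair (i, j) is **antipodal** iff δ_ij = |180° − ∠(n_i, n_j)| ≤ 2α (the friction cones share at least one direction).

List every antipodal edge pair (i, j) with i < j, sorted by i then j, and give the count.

α = atan 0.5 = 26.57°;  2α = 53.13°
n_0 = (-0.8402, +0.5423)
n_1 = (-0.7307, -0.6827)
n_2 = (-0.1384, -0.9904)
n_3 = (+0.4325, -0.9016)
n_4 = (+0.9930, +0.1181)
n_5 = (+0.2916, +0.9565)
  (0,1): δ = 104.10°  ·
  (0,2): δ = 65.11°  ·
  (0,3): δ = 31.53°  ✓
  (0,4): δ = 39.62°  ✓
  (0,5): δ = 105.89°  ·
  (1,2): δ = 141.01°  ·
  (1,3): δ = 107.43°  ·
  (1,4): δ = 36.27°  ✓
  (1,5): δ = 29.99°  ✓
  (2,3): δ = 146.42°  ·
  (2,4): δ = 75.27°  ·
  (2,5): δ = 9.00°  ✓
  (3,4): δ = 108.85°  ·
  (3,5): δ = 42.58°  ✓
  (4,5): δ = 113.74°  ·
antipodal pairs: 6

count = 6; pairs: (0,3), (0,4), (1,4), (1,5), (2,5), (3,5)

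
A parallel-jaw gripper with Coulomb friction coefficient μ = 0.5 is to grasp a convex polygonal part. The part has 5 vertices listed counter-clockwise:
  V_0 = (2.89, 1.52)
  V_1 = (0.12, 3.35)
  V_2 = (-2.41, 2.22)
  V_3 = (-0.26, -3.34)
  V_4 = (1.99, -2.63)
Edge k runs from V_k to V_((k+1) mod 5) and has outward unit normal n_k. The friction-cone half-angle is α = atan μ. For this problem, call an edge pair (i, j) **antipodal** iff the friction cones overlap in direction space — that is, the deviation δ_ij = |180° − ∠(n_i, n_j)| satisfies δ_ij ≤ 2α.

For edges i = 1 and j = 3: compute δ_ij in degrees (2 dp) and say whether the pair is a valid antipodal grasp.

δ = 6.55°, valid

α = atan 0.5 = 26.57°;  2α = 53.13°
edge 1: e_1 = (-2.53, -1.13);  n_1 = (-0.4078, +0.9131)
edge 3: e_3 = (+2.25, +0.71);  n_3 = (+0.3009, -0.9536)
∠(n_1, n_3) = 173.45°
δ = |180° − 173.45°| = 6.55°
6.55° ≤ 2α = 53.13°  →  valid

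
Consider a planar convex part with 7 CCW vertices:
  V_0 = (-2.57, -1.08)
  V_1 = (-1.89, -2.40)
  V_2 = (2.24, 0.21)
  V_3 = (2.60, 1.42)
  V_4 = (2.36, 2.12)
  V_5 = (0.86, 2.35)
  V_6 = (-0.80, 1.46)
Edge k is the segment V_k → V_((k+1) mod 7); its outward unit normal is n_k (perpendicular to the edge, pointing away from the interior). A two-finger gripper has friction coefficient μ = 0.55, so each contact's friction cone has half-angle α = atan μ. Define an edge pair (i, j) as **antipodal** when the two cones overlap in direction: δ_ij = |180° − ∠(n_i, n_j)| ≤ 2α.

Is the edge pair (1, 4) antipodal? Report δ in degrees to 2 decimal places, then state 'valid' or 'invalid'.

α = atan 0.55 = 28.81°;  2α = 57.62°
edge 1: e_1 = (+4.13, +2.61);  n_1 = (+0.5342, -0.8453)
edge 4: e_4 = (-1.50, +0.23);  n_4 = (+0.1516, +0.9884)
∠(n_1, n_4) = 138.99°
δ = |180° − 138.99°| = 41.01°
41.01° ≤ 2α = 57.62°  →  valid

δ = 41.01°, valid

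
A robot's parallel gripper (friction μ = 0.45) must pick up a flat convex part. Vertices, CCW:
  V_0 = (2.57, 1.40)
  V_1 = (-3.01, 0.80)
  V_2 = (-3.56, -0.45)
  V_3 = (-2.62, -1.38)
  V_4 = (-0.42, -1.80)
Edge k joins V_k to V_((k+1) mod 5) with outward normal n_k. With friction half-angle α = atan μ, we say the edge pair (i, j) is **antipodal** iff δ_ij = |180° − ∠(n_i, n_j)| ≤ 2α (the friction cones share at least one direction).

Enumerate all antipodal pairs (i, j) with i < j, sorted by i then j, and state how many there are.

count = 3; pairs: (0,3), (0,4), (1,4)

α = atan 0.45 = 24.23°;  2α = 48.46°
n_0 = (-0.1069, +0.9943)
n_1 = (-0.9153, +0.4027)
n_2 = (-0.7033, -0.7109)
n_3 = (-0.1875, -0.9823)
n_4 = (+0.7307, -0.6827)
  (0,1): δ = 119.89°  ·
  (0,2): δ = 50.83°  ·
  (0,3): δ = 16.95°  ✓
  (0,4): δ = 40.81°  ✓
  (1,2): δ = 110.94°  ·
  (1,3): δ = 77.06°  ·
  (1,4): δ = 19.31°  ✓
  (2,3): δ = 146.11°  ·
  (2,4): δ = 88.36°  ·
  (3,4): δ = 122.25°  ·
antipodal pairs: 3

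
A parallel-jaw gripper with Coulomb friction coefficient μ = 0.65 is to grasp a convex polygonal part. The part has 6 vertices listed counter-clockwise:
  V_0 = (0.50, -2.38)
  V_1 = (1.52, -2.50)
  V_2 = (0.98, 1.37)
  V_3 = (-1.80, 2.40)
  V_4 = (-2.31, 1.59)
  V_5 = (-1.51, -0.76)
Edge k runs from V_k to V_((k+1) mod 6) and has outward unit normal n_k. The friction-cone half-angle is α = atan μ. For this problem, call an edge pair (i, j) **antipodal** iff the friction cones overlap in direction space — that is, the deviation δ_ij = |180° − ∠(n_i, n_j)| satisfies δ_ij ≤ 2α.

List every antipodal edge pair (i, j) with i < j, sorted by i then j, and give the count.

α = atan 0.65 = 33.02°;  2α = 66.05°
n_0 = (-0.1168, -0.9932)
n_1 = (+0.9904, +0.1382)
n_2 = (+0.3474, +0.9377)
n_3 = (-0.8462, +0.5328)
n_4 = (-0.9466, -0.3223)
n_5 = (-0.6275, -0.7786)
  (0,1): δ = 75.35°  ·
  (0,2): δ = 13.62°  ✓
  (0,3): δ = 64.51°  ✓
  (0,4): δ = 115.51°  ·
  (0,5): δ = 147.84°  ·
  (1,2): δ = 118.27°  ·
  (1,3): δ = 40.14°  ✓
  (1,4): δ = 10.86°  ✓
  (1,5): δ = 43.19°  ✓
  (2,3): δ = 101.87°  ·
  (2,4): δ = 50.87°  ✓
  (2,5): δ = 18.54°  ✓
  (3,4): δ = 129.00°  ·
  (3,5): δ = 96.67°  ·
  (4,5): δ = 147.67°  ·
antipodal pairs: 7

count = 7; pairs: (0,2), (0,3), (1,3), (1,4), (1,5), (2,4), (2,5)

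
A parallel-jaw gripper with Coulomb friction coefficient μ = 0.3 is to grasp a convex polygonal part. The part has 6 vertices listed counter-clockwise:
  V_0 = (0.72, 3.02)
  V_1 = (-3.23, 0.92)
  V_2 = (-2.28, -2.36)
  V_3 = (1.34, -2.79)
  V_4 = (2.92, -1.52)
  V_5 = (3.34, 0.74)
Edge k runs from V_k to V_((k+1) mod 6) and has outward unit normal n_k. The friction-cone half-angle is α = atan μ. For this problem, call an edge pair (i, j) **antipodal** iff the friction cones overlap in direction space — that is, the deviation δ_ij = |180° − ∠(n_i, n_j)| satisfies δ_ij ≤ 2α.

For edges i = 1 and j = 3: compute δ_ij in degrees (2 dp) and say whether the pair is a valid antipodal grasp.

δ = 67.36°, invalid

α = atan 0.3 = 16.70°;  2α = 33.40°
edge 1: e_1 = (+0.95, -3.28);  n_1 = (-0.9605, -0.2782)
edge 3: e_3 = (+1.58, +1.27);  n_3 = (+0.6265, -0.7794)
∠(n_1, n_3) = 112.64°
δ = |180° − 112.64°| = 67.36°
67.36° > 2α = 33.40°  →  invalid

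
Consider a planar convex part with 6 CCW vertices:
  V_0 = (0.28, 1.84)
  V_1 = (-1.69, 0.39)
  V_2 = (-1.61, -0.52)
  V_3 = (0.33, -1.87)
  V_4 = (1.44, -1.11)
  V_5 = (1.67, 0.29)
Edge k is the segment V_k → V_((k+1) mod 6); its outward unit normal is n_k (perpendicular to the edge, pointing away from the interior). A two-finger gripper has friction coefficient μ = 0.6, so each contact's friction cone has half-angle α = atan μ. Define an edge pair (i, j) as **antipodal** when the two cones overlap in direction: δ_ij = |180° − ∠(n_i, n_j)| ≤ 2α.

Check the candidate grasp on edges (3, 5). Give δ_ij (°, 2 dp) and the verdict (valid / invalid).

δ = 82.51°, invalid

α = atan 0.6 = 30.96°;  2α = 61.93°
edge 3: e_3 = (+1.11, +0.76);  n_3 = (+0.5650, -0.8251)
edge 5: e_5 = (-1.39, +1.55);  n_5 = (+0.7445, +0.6676)
∠(n_3, n_5) = 97.49°
δ = |180° − 97.49°| = 82.51°
82.51° > 2α = 61.93°  →  invalid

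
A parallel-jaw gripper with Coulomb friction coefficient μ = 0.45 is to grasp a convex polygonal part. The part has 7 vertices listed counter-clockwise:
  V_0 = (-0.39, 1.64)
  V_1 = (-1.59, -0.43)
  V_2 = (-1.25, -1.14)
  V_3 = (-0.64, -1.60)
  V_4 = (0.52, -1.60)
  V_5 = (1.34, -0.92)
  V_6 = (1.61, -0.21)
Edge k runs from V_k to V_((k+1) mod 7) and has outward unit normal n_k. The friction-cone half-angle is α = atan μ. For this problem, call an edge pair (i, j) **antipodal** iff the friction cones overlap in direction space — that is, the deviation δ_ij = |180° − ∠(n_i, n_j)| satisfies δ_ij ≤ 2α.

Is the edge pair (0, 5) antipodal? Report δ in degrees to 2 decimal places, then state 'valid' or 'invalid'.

α = atan 0.45 = 24.23°;  2α = 48.46°
edge 0: e_0 = (-1.20, -2.07);  n_0 = (-0.8651, +0.5015)
edge 5: e_5 = (+0.27, +0.71);  n_5 = (+0.9347, -0.3554)
∠(n_0, n_5) = 170.72°
δ = |180° − 170.72°| = 9.28°
9.28° ≤ 2α = 48.46°  →  valid

δ = 9.28°, valid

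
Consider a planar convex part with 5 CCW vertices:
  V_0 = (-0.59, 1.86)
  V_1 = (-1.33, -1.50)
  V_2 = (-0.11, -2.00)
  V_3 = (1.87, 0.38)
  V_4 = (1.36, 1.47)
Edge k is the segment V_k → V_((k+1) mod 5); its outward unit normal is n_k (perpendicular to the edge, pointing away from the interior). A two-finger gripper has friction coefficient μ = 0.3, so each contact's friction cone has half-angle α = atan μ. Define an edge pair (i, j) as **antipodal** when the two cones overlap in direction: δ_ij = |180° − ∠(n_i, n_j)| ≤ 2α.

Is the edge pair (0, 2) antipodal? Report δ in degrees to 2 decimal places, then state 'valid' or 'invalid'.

α = atan 0.3 = 16.70°;  2α = 33.40°
edge 0: e_0 = (-0.74, -3.36);  n_0 = (-0.9766, +0.2151)
edge 2: e_2 = (+1.98, +2.38);  n_2 = (+0.7688, -0.6395)
∠(n_0, n_2) = 152.66°
δ = |180° − 152.66°| = 27.34°
27.34° ≤ 2α = 33.40°  →  valid

δ = 27.34°, valid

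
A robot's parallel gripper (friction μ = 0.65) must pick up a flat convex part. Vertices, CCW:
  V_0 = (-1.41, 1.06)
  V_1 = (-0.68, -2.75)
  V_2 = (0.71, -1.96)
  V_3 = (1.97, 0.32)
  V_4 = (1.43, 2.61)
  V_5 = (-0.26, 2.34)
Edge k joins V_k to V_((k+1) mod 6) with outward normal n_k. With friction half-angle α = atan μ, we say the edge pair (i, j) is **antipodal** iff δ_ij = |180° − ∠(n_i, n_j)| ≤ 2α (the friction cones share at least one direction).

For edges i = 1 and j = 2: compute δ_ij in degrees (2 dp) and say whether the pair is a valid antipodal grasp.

δ = 148.54°, invalid

α = atan 0.65 = 33.02°;  2α = 66.05°
edge 1: e_1 = (+1.39, +0.79);  n_1 = (+0.4941, -0.8694)
edge 2: e_2 = (+1.26, +2.28);  n_2 = (+0.8752, -0.4837)
∠(n_1, n_2) = 31.46°
δ = |180° − 31.46°| = 148.54°
148.54° > 2α = 66.05°  →  invalid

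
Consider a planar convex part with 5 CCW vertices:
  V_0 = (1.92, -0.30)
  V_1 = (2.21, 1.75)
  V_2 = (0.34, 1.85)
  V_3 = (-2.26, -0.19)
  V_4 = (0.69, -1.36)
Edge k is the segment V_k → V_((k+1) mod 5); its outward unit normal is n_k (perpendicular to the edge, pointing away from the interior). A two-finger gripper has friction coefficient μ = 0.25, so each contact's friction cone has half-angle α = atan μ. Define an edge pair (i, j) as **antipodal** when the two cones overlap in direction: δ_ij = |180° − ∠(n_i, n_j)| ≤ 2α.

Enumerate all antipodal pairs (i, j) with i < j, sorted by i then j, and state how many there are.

count = 2; pairs: (1,3), (2,4)

α = atan 0.25 = 14.04°;  2α = 28.07°
n_0 = (+0.9901, -0.1401)
n_1 = (+0.0534, +0.9986)
n_2 = (-0.6173, +0.7867)
n_3 = (-0.3687, -0.9296)
n_4 = (+0.6528, -0.7575)
  (0,1): δ = 85.01°  ·
  (0,2): δ = 43.83°  ·
  (0,3): δ = 76.42°  ·
  (0,4): δ = 138.81°  ·
  (1,2): δ = 138.82°  ·
  (1,3): δ = 18.57°  ✓
  (1,4): δ = 43.82°  ·
  (2,3): δ = 59.75°  ·
  (2,4): δ = 2.64°  ✓
  (3,4): δ = 117.61°  ·
antipodal pairs: 2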